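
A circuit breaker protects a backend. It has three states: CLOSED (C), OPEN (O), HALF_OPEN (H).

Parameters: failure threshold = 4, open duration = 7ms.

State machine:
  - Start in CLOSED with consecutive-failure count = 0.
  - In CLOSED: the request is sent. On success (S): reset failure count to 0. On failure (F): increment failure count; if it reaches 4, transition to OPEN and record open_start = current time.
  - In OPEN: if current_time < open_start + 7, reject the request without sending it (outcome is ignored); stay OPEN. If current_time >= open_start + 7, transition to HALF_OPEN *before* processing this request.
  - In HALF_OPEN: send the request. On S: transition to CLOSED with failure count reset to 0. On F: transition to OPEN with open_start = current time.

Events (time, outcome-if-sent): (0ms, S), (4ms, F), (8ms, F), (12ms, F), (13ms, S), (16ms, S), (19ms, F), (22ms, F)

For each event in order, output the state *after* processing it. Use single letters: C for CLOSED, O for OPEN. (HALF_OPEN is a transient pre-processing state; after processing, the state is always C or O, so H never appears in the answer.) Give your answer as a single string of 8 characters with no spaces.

State after each event:
  event#1 t=0ms outcome=S: state=CLOSED
  event#2 t=4ms outcome=F: state=CLOSED
  event#3 t=8ms outcome=F: state=CLOSED
  event#4 t=12ms outcome=F: state=CLOSED
  event#5 t=13ms outcome=S: state=CLOSED
  event#6 t=16ms outcome=S: state=CLOSED
  event#7 t=19ms outcome=F: state=CLOSED
  event#8 t=22ms outcome=F: state=CLOSED

Answer: CCCCCCCC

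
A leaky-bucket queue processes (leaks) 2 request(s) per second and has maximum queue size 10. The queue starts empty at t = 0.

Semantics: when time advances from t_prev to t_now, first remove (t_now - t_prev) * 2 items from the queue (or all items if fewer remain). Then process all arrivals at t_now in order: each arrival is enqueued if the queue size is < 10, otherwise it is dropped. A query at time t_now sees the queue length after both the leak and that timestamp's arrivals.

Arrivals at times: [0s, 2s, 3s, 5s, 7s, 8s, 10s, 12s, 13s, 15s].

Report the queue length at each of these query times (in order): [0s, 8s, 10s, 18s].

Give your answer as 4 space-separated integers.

Answer: 1 1 1 0

Derivation:
Queue lengths at query times:
  query t=0s: backlog = 1
  query t=8s: backlog = 1
  query t=10s: backlog = 1
  query t=18s: backlog = 0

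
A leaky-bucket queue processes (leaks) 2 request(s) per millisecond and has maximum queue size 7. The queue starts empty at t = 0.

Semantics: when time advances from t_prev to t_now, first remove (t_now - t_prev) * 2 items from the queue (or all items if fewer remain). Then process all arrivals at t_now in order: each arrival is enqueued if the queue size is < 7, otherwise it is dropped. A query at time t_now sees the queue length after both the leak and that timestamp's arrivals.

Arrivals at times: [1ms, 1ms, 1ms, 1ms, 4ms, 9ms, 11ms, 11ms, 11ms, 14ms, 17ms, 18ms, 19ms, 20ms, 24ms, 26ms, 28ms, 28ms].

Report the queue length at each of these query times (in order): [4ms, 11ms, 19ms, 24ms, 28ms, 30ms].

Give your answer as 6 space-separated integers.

Answer: 1 3 1 1 2 0

Derivation:
Queue lengths at query times:
  query t=4ms: backlog = 1
  query t=11ms: backlog = 3
  query t=19ms: backlog = 1
  query t=24ms: backlog = 1
  query t=28ms: backlog = 2
  query t=30ms: backlog = 0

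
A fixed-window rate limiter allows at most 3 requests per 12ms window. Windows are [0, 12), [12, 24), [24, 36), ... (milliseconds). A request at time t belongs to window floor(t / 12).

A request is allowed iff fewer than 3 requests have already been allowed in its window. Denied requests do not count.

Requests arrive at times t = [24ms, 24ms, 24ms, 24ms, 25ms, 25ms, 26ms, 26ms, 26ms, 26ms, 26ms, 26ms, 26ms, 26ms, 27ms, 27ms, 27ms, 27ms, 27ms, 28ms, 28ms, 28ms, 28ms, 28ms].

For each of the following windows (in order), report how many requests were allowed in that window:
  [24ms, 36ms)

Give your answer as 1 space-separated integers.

Processing requests:
  req#1 t=24ms (window 2): ALLOW
  req#2 t=24ms (window 2): ALLOW
  req#3 t=24ms (window 2): ALLOW
  req#4 t=24ms (window 2): DENY
  req#5 t=25ms (window 2): DENY
  req#6 t=25ms (window 2): DENY
  req#7 t=26ms (window 2): DENY
  req#8 t=26ms (window 2): DENY
  req#9 t=26ms (window 2): DENY
  req#10 t=26ms (window 2): DENY
  req#11 t=26ms (window 2): DENY
  req#12 t=26ms (window 2): DENY
  req#13 t=26ms (window 2): DENY
  req#14 t=26ms (window 2): DENY
  req#15 t=27ms (window 2): DENY
  req#16 t=27ms (window 2): DENY
  req#17 t=27ms (window 2): DENY
  req#18 t=27ms (window 2): DENY
  req#19 t=27ms (window 2): DENY
  req#20 t=28ms (window 2): DENY
  req#21 t=28ms (window 2): DENY
  req#22 t=28ms (window 2): DENY
  req#23 t=28ms (window 2): DENY
  req#24 t=28ms (window 2): DENY

Allowed counts by window: 3

Answer: 3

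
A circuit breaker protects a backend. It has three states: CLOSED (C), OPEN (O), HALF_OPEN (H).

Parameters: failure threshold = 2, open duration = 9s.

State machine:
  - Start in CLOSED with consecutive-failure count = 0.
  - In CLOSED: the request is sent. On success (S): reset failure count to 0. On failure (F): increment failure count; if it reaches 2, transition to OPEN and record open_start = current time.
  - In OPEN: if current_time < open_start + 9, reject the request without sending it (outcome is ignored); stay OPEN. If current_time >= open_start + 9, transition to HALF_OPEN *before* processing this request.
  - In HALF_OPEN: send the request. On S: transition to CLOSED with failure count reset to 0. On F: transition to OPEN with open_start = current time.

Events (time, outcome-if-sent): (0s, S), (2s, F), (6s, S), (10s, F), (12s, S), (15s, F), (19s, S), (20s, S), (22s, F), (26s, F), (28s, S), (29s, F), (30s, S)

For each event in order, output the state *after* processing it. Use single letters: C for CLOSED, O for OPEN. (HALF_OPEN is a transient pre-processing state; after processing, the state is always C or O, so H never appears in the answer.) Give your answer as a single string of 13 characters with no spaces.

Answer: CCCCCCCCCOOOO

Derivation:
State after each event:
  event#1 t=0s outcome=S: state=CLOSED
  event#2 t=2s outcome=F: state=CLOSED
  event#3 t=6s outcome=S: state=CLOSED
  event#4 t=10s outcome=F: state=CLOSED
  event#5 t=12s outcome=S: state=CLOSED
  event#6 t=15s outcome=F: state=CLOSED
  event#7 t=19s outcome=S: state=CLOSED
  event#8 t=20s outcome=S: state=CLOSED
  event#9 t=22s outcome=F: state=CLOSED
  event#10 t=26s outcome=F: state=OPEN
  event#11 t=28s outcome=S: state=OPEN
  event#12 t=29s outcome=F: state=OPEN
  event#13 t=30s outcome=S: state=OPEN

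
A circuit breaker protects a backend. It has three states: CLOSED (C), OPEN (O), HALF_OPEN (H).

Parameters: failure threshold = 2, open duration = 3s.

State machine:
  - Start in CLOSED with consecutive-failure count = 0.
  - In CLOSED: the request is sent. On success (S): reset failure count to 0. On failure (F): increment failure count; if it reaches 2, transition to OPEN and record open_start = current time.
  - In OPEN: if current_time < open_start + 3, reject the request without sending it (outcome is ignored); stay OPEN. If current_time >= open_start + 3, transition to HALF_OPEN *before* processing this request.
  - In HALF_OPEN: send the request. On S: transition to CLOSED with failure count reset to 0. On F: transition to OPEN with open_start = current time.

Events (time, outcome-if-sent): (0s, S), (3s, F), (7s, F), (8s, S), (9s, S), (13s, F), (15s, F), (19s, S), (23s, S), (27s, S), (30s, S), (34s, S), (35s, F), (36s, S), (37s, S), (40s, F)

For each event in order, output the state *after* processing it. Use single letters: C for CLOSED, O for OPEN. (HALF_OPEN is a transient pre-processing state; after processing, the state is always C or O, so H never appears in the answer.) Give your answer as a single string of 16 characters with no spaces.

Answer: CCOOOOOCCCCCCCCC

Derivation:
State after each event:
  event#1 t=0s outcome=S: state=CLOSED
  event#2 t=3s outcome=F: state=CLOSED
  event#3 t=7s outcome=F: state=OPEN
  event#4 t=8s outcome=S: state=OPEN
  event#5 t=9s outcome=S: state=OPEN
  event#6 t=13s outcome=F: state=OPEN
  event#7 t=15s outcome=F: state=OPEN
  event#8 t=19s outcome=S: state=CLOSED
  event#9 t=23s outcome=S: state=CLOSED
  event#10 t=27s outcome=S: state=CLOSED
  event#11 t=30s outcome=S: state=CLOSED
  event#12 t=34s outcome=S: state=CLOSED
  event#13 t=35s outcome=F: state=CLOSED
  event#14 t=36s outcome=S: state=CLOSED
  event#15 t=37s outcome=S: state=CLOSED
  event#16 t=40s outcome=F: state=CLOSED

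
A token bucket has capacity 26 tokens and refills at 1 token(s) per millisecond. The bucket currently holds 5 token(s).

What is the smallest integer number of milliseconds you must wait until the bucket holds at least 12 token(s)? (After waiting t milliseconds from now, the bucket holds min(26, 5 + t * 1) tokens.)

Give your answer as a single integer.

Answer: 7

Derivation:
Need 5 + t * 1 >= 12, so t >= 7/1.
Smallest integer t = ceil(7/1) = 7.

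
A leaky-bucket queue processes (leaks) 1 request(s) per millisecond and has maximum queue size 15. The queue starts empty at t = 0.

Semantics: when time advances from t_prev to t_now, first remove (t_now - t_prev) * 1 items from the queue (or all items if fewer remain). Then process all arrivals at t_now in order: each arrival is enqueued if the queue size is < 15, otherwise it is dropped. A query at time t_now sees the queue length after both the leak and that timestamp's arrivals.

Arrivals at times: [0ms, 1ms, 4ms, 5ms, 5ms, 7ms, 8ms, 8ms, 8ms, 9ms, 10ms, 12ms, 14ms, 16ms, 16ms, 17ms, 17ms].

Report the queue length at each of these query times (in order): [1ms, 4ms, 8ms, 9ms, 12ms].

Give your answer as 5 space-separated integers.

Answer: 1 1 3 3 2

Derivation:
Queue lengths at query times:
  query t=1ms: backlog = 1
  query t=4ms: backlog = 1
  query t=8ms: backlog = 3
  query t=9ms: backlog = 3
  query t=12ms: backlog = 2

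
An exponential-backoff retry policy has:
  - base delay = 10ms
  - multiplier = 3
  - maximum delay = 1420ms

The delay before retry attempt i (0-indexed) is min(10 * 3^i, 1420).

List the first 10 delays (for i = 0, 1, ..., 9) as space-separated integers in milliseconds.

Computing each delay:
  i=0: min(10*3^0, 1420) = 10
  i=1: min(10*3^1, 1420) = 30
  i=2: min(10*3^2, 1420) = 90
  i=3: min(10*3^3, 1420) = 270
  i=4: min(10*3^4, 1420) = 810
  i=5: min(10*3^5, 1420) = 1420
  i=6: min(10*3^6, 1420) = 1420
  i=7: min(10*3^7, 1420) = 1420
  i=8: min(10*3^8, 1420) = 1420
  i=9: min(10*3^9, 1420) = 1420

Answer: 10 30 90 270 810 1420 1420 1420 1420 1420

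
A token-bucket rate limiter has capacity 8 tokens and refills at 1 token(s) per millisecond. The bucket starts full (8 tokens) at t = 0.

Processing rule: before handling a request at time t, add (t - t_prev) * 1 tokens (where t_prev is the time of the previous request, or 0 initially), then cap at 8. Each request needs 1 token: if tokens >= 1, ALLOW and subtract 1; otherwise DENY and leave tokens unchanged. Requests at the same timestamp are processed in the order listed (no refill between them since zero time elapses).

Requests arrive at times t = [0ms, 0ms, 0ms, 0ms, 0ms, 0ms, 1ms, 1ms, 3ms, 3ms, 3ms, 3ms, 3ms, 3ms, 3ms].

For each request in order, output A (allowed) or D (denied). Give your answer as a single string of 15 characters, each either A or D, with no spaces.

Simulating step by step:
  req#1 t=0ms: ALLOW
  req#2 t=0ms: ALLOW
  req#3 t=0ms: ALLOW
  req#4 t=0ms: ALLOW
  req#5 t=0ms: ALLOW
  req#6 t=0ms: ALLOW
  req#7 t=1ms: ALLOW
  req#8 t=1ms: ALLOW
  req#9 t=3ms: ALLOW
  req#10 t=3ms: ALLOW
  req#11 t=3ms: ALLOW
  req#12 t=3ms: DENY
  req#13 t=3ms: DENY
  req#14 t=3ms: DENY
  req#15 t=3ms: DENY

Answer: AAAAAAAAAAADDDD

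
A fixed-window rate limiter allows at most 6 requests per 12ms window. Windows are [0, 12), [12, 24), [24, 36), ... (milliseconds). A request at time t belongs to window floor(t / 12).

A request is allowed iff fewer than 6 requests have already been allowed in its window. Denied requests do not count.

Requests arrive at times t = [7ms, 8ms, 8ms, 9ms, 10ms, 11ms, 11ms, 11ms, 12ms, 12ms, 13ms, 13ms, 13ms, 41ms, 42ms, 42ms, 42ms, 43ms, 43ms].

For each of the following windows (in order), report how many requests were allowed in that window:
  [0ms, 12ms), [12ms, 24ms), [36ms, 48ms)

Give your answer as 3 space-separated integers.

Processing requests:
  req#1 t=7ms (window 0): ALLOW
  req#2 t=8ms (window 0): ALLOW
  req#3 t=8ms (window 0): ALLOW
  req#4 t=9ms (window 0): ALLOW
  req#5 t=10ms (window 0): ALLOW
  req#6 t=11ms (window 0): ALLOW
  req#7 t=11ms (window 0): DENY
  req#8 t=11ms (window 0): DENY
  req#9 t=12ms (window 1): ALLOW
  req#10 t=12ms (window 1): ALLOW
  req#11 t=13ms (window 1): ALLOW
  req#12 t=13ms (window 1): ALLOW
  req#13 t=13ms (window 1): ALLOW
  req#14 t=41ms (window 3): ALLOW
  req#15 t=42ms (window 3): ALLOW
  req#16 t=42ms (window 3): ALLOW
  req#17 t=42ms (window 3): ALLOW
  req#18 t=43ms (window 3): ALLOW
  req#19 t=43ms (window 3): ALLOW

Allowed counts by window: 6 5 6

Answer: 6 5 6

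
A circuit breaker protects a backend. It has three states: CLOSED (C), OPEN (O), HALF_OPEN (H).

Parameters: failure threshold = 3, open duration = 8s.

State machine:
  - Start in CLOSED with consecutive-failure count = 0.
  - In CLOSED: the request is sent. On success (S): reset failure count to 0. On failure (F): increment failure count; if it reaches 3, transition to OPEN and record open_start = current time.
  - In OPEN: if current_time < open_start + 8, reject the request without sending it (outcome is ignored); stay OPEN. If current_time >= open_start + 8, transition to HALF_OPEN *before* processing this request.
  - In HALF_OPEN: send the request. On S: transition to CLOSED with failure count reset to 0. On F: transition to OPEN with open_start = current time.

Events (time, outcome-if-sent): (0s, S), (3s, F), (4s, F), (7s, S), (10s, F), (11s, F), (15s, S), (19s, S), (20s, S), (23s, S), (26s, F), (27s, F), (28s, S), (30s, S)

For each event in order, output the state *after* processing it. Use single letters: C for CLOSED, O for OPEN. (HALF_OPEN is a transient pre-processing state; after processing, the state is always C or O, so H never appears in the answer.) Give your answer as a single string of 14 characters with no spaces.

State after each event:
  event#1 t=0s outcome=S: state=CLOSED
  event#2 t=3s outcome=F: state=CLOSED
  event#3 t=4s outcome=F: state=CLOSED
  event#4 t=7s outcome=S: state=CLOSED
  event#5 t=10s outcome=F: state=CLOSED
  event#6 t=11s outcome=F: state=CLOSED
  event#7 t=15s outcome=S: state=CLOSED
  event#8 t=19s outcome=S: state=CLOSED
  event#9 t=20s outcome=S: state=CLOSED
  event#10 t=23s outcome=S: state=CLOSED
  event#11 t=26s outcome=F: state=CLOSED
  event#12 t=27s outcome=F: state=CLOSED
  event#13 t=28s outcome=S: state=CLOSED
  event#14 t=30s outcome=S: state=CLOSED

Answer: CCCCCCCCCCCCCC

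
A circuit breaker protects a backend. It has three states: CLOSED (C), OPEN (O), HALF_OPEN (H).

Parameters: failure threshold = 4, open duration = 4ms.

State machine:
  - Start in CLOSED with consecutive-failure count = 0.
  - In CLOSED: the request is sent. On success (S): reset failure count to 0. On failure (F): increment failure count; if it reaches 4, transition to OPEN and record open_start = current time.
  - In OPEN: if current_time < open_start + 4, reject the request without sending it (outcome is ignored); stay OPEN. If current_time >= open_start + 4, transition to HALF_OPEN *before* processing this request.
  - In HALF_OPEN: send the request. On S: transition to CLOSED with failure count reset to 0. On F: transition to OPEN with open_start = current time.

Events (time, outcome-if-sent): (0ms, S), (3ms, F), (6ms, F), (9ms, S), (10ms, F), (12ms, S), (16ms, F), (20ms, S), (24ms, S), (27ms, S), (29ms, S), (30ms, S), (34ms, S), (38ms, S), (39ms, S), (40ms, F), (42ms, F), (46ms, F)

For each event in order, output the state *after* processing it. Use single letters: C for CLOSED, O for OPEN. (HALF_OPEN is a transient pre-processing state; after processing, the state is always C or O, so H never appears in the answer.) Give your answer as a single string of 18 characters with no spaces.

State after each event:
  event#1 t=0ms outcome=S: state=CLOSED
  event#2 t=3ms outcome=F: state=CLOSED
  event#3 t=6ms outcome=F: state=CLOSED
  event#4 t=9ms outcome=S: state=CLOSED
  event#5 t=10ms outcome=F: state=CLOSED
  event#6 t=12ms outcome=S: state=CLOSED
  event#7 t=16ms outcome=F: state=CLOSED
  event#8 t=20ms outcome=S: state=CLOSED
  event#9 t=24ms outcome=S: state=CLOSED
  event#10 t=27ms outcome=S: state=CLOSED
  event#11 t=29ms outcome=S: state=CLOSED
  event#12 t=30ms outcome=S: state=CLOSED
  event#13 t=34ms outcome=S: state=CLOSED
  event#14 t=38ms outcome=S: state=CLOSED
  event#15 t=39ms outcome=S: state=CLOSED
  event#16 t=40ms outcome=F: state=CLOSED
  event#17 t=42ms outcome=F: state=CLOSED
  event#18 t=46ms outcome=F: state=CLOSED

Answer: CCCCCCCCCCCCCCCCCC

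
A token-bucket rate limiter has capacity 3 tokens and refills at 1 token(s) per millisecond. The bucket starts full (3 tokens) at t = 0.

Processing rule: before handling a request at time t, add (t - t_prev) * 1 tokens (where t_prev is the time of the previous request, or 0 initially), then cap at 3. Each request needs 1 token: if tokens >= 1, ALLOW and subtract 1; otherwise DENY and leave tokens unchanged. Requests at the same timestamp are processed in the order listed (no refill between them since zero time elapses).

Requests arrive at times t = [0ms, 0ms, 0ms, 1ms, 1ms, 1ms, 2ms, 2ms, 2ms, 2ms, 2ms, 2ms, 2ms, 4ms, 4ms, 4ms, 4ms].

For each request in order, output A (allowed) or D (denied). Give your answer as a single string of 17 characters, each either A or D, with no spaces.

Answer: AAAADDADDDDDDAADD

Derivation:
Simulating step by step:
  req#1 t=0ms: ALLOW
  req#2 t=0ms: ALLOW
  req#3 t=0ms: ALLOW
  req#4 t=1ms: ALLOW
  req#5 t=1ms: DENY
  req#6 t=1ms: DENY
  req#7 t=2ms: ALLOW
  req#8 t=2ms: DENY
  req#9 t=2ms: DENY
  req#10 t=2ms: DENY
  req#11 t=2ms: DENY
  req#12 t=2ms: DENY
  req#13 t=2ms: DENY
  req#14 t=4ms: ALLOW
  req#15 t=4ms: ALLOW
  req#16 t=4ms: DENY
  req#17 t=4ms: DENY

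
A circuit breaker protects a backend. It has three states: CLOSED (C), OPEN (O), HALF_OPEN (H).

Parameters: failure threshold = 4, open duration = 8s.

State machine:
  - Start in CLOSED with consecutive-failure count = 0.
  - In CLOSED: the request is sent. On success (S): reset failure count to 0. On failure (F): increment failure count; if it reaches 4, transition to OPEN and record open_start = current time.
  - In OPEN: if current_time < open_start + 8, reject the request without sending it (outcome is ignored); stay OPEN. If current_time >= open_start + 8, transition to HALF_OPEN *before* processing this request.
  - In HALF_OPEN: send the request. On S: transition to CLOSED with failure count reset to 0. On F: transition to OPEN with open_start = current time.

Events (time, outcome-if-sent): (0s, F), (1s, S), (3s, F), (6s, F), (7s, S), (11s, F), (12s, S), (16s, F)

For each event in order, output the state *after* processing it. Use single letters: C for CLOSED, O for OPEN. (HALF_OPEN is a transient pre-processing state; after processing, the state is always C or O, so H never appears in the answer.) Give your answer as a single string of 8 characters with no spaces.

State after each event:
  event#1 t=0s outcome=F: state=CLOSED
  event#2 t=1s outcome=S: state=CLOSED
  event#3 t=3s outcome=F: state=CLOSED
  event#4 t=6s outcome=F: state=CLOSED
  event#5 t=7s outcome=S: state=CLOSED
  event#6 t=11s outcome=F: state=CLOSED
  event#7 t=12s outcome=S: state=CLOSED
  event#8 t=16s outcome=F: state=CLOSED

Answer: CCCCCCCC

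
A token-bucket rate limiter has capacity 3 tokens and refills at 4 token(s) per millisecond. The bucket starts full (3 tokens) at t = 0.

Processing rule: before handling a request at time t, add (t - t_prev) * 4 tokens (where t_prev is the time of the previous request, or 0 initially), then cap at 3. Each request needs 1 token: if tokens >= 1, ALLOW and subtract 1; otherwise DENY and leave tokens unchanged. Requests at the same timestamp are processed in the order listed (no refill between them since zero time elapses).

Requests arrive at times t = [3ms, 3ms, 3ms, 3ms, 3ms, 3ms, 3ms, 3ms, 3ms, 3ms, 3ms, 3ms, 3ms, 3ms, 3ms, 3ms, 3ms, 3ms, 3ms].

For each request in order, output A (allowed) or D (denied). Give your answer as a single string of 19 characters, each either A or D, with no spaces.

Simulating step by step:
  req#1 t=3ms: ALLOW
  req#2 t=3ms: ALLOW
  req#3 t=3ms: ALLOW
  req#4 t=3ms: DENY
  req#5 t=3ms: DENY
  req#6 t=3ms: DENY
  req#7 t=3ms: DENY
  req#8 t=3ms: DENY
  req#9 t=3ms: DENY
  req#10 t=3ms: DENY
  req#11 t=3ms: DENY
  req#12 t=3ms: DENY
  req#13 t=3ms: DENY
  req#14 t=3ms: DENY
  req#15 t=3ms: DENY
  req#16 t=3ms: DENY
  req#17 t=3ms: DENY
  req#18 t=3ms: DENY
  req#19 t=3ms: DENY

Answer: AAADDDDDDDDDDDDDDDD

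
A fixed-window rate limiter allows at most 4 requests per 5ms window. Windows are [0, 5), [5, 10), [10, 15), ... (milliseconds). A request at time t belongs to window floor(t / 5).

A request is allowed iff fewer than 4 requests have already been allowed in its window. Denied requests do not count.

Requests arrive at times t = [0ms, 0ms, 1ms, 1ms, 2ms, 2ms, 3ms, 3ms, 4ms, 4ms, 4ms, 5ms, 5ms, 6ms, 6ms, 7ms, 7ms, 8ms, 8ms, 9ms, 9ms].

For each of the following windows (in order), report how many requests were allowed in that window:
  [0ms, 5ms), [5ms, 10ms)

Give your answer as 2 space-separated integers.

Processing requests:
  req#1 t=0ms (window 0): ALLOW
  req#2 t=0ms (window 0): ALLOW
  req#3 t=1ms (window 0): ALLOW
  req#4 t=1ms (window 0): ALLOW
  req#5 t=2ms (window 0): DENY
  req#6 t=2ms (window 0): DENY
  req#7 t=3ms (window 0): DENY
  req#8 t=3ms (window 0): DENY
  req#9 t=4ms (window 0): DENY
  req#10 t=4ms (window 0): DENY
  req#11 t=4ms (window 0): DENY
  req#12 t=5ms (window 1): ALLOW
  req#13 t=5ms (window 1): ALLOW
  req#14 t=6ms (window 1): ALLOW
  req#15 t=6ms (window 1): ALLOW
  req#16 t=7ms (window 1): DENY
  req#17 t=7ms (window 1): DENY
  req#18 t=8ms (window 1): DENY
  req#19 t=8ms (window 1): DENY
  req#20 t=9ms (window 1): DENY
  req#21 t=9ms (window 1): DENY

Allowed counts by window: 4 4

Answer: 4 4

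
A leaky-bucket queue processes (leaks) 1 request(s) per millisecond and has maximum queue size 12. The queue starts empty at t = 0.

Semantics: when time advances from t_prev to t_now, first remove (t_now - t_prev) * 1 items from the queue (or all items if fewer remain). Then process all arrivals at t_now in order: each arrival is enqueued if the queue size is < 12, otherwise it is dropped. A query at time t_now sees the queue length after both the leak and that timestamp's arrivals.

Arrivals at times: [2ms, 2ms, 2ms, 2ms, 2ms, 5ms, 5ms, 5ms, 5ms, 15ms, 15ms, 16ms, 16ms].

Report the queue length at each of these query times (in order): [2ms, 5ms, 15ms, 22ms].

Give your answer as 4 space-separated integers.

Answer: 5 6 2 0

Derivation:
Queue lengths at query times:
  query t=2ms: backlog = 5
  query t=5ms: backlog = 6
  query t=15ms: backlog = 2
  query t=22ms: backlog = 0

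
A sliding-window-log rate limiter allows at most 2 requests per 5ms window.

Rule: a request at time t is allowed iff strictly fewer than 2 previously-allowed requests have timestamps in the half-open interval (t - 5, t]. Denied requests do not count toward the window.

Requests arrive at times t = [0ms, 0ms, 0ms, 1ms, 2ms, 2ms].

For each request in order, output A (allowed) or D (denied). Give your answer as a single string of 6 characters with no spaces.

Answer: AADDDD

Derivation:
Tracking allowed requests in the window:
  req#1 t=0ms: ALLOW
  req#2 t=0ms: ALLOW
  req#3 t=0ms: DENY
  req#4 t=1ms: DENY
  req#5 t=2ms: DENY
  req#6 t=2ms: DENY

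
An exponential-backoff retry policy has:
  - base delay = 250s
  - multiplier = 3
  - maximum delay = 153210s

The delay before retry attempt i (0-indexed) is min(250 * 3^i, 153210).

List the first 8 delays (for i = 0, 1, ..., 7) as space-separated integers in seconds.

Answer: 250 750 2250 6750 20250 60750 153210 153210

Derivation:
Computing each delay:
  i=0: min(250*3^0, 153210) = 250
  i=1: min(250*3^1, 153210) = 750
  i=2: min(250*3^2, 153210) = 2250
  i=3: min(250*3^3, 153210) = 6750
  i=4: min(250*3^4, 153210) = 20250
  i=5: min(250*3^5, 153210) = 60750
  i=6: min(250*3^6, 153210) = 153210
  i=7: min(250*3^7, 153210) = 153210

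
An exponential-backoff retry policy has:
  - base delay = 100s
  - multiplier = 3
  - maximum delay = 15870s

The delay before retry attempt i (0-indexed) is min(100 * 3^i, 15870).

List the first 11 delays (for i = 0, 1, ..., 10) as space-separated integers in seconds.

Computing each delay:
  i=0: min(100*3^0, 15870) = 100
  i=1: min(100*3^1, 15870) = 300
  i=2: min(100*3^2, 15870) = 900
  i=3: min(100*3^3, 15870) = 2700
  i=4: min(100*3^4, 15870) = 8100
  i=5: min(100*3^5, 15870) = 15870
  i=6: min(100*3^6, 15870) = 15870
  i=7: min(100*3^7, 15870) = 15870
  i=8: min(100*3^8, 15870) = 15870
  i=9: min(100*3^9, 15870) = 15870
  i=10: min(100*3^10, 15870) = 15870

Answer: 100 300 900 2700 8100 15870 15870 15870 15870 15870 15870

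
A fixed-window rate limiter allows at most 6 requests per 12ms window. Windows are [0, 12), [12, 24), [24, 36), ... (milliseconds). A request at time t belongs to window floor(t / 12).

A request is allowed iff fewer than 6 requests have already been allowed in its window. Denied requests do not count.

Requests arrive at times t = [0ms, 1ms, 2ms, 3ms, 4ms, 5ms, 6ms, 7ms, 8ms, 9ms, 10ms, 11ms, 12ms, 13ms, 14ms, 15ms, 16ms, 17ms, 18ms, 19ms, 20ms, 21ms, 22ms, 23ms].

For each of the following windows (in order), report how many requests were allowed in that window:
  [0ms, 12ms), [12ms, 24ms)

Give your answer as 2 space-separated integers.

Processing requests:
  req#1 t=0ms (window 0): ALLOW
  req#2 t=1ms (window 0): ALLOW
  req#3 t=2ms (window 0): ALLOW
  req#4 t=3ms (window 0): ALLOW
  req#5 t=4ms (window 0): ALLOW
  req#6 t=5ms (window 0): ALLOW
  req#7 t=6ms (window 0): DENY
  req#8 t=7ms (window 0): DENY
  req#9 t=8ms (window 0): DENY
  req#10 t=9ms (window 0): DENY
  req#11 t=10ms (window 0): DENY
  req#12 t=11ms (window 0): DENY
  req#13 t=12ms (window 1): ALLOW
  req#14 t=13ms (window 1): ALLOW
  req#15 t=14ms (window 1): ALLOW
  req#16 t=15ms (window 1): ALLOW
  req#17 t=16ms (window 1): ALLOW
  req#18 t=17ms (window 1): ALLOW
  req#19 t=18ms (window 1): DENY
  req#20 t=19ms (window 1): DENY
  req#21 t=20ms (window 1): DENY
  req#22 t=21ms (window 1): DENY
  req#23 t=22ms (window 1): DENY
  req#24 t=23ms (window 1): DENY

Allowed counts by window: 6 6

Answer: 6 6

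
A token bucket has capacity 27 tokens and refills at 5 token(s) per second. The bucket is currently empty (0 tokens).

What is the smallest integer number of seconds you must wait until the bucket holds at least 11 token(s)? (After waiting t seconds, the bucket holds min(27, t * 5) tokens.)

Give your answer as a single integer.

Answer: 3

Derivation:
Need t * 5 >= 11, so t >= 11/5.
Smallest integer t = ceil(11/5) = 3.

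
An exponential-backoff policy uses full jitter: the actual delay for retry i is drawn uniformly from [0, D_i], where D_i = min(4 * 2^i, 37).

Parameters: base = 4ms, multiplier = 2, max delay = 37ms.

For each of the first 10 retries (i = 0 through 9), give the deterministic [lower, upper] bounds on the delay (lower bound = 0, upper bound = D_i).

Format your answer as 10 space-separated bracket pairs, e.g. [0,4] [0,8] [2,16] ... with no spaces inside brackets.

Computing bounds per retry:
  i=0: D_i=min(4*2^0,37)=4, bounds=[0,4]
  i=1: D_i=min(4*2^1,37)=8, bounds=[0,8]
  i=2: D_i=min(4*2^2,37)=16, bounds=[0,16]
  i=3: D_i=min(4*2^3,37)=32, bounds=[0,32]
  i=4: D_i=min(4*2^4,37)=37, bounds=[0,37]
  i=5: D_i=min(4*2^5,37)=37, bounds=[0,37]
  i=6: D_i=min(4*2^6,37)=37, bounds=[0,37]
  i=7: D_i=min(4*2^7,37)=37, bounds=[0,37]
  i=8: D_i=min(4*2^8,37)=37, bounds=[0,37]
  i=9: D_i=min(4*2^9,37)=37, bounds=[0,37]

Answer: [0,4] [0,8] [0,16] [0,32] [0,37] [0,37] [0,37] [0,37] [0,37] [0,37]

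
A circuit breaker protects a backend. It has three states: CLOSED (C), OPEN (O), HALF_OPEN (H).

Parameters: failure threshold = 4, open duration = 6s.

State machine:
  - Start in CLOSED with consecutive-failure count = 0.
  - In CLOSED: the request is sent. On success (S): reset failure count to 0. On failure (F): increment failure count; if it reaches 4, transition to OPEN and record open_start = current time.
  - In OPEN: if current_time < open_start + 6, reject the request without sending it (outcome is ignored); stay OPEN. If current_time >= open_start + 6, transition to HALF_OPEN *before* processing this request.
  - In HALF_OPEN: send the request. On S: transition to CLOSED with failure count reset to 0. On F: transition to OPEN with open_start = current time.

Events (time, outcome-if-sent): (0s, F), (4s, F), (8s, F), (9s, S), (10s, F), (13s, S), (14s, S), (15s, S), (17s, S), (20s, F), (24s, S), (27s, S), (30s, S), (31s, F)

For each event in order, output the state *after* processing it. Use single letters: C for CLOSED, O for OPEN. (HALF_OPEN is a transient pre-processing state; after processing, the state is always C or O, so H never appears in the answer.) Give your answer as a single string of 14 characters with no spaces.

Answer: CCCCCCCCCCCCCC

Derivation:
State after each event:
  event#1 t=0s outcome=F: state=CLOSED
  event#2 t=4s outcome=F: state=CLOSED
  event#3 t=8s outcome=F: state=CLOSED
  event#4 t=9s outcome=S: state=CLOSED
  event#5 t=10s outcome=F: state=CLOSED
  event#6 t=13s outcome=S: state=CLOSED
  event#7 t=14s outcome=S: state=CLOSED
  event#8 t=15s outcome=S: state=CLOSED
  event#9 t=17s outcome=S: state=CLOSED
  event#10 t=20s outcome=F: state=CLOSED
  event#11 t=24s outcome=S: state=CLOSED
  event#12 t=27s outcome=S: state=CLOSED
  event#13 t=30s outcome=S: state=CLOSED
  event#14 t=31s outcome=F: state=CLOSED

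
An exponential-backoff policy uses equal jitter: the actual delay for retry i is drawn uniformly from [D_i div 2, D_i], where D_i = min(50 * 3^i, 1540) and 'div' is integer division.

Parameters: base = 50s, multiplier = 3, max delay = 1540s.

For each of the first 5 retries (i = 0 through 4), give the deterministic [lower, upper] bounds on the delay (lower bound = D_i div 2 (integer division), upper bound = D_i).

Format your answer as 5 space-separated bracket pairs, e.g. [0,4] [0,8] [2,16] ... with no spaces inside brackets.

Computing bounds per retry:
  i=0: D_i=min(50*3^0,1540)=50, bounds=[25,50]
  i=1: D_i=min(50*3^1,1540)=150, bounds=[75,150]
  i=2: D_i=min(50*3^2,1540)=450, bounds=[225,450]
  i=3: D_i=min(50*3^3,1540)=1350, bounds=[675,1350]
  i=4: D_i=min(50*3^4,1540)=1540, bounds=[770,1540]

Answer: [25,50] [75,150] [225,450] [675,1350] [770,1540]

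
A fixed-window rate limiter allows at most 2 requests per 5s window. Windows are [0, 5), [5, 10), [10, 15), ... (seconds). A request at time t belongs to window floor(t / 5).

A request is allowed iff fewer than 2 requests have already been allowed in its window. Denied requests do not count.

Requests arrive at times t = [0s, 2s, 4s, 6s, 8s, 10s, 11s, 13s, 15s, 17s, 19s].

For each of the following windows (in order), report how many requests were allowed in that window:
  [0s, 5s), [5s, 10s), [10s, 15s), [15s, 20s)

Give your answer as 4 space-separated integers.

Processing requests:
  req#1 t=0s (window 0): ALLOW
  req#2 t=2s (window 0): ALLOW
  req#3 t=4s (window 0): DENY
  req#4 t=6s (window 1): ALLOW
  req#5 t=8s (window 1): ALLOW
  req#6 t=10s (window 2): ALLOW
  req#7 t=11s (window 2): ALLOW
  req#8 t=13s (window 2): DENY
  req#9 t=15s (window 3): ALLOW
  req#10 t=17s (window 3): ALLOW
  req#11 t=19s (window 3): DENY

Allowed counts by window: 2 2 2 2

Answer: 2 2 2 2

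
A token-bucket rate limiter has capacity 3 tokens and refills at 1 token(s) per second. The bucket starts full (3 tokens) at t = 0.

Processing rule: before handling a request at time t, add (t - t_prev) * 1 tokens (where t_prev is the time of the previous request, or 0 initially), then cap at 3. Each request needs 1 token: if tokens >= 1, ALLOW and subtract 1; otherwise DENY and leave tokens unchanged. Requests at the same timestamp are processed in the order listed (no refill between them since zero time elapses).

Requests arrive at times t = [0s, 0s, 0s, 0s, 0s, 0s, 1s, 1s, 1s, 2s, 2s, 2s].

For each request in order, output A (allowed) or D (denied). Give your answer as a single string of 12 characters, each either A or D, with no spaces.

Answer: AAADDDADDADD

Derivation:
Simulating step by step:
  req#1 t=0s: ALLOW
  req#2 t=0s: ALLOW
  req#3 t=0s: ALLOW
  req#4 t=0s: DENY
  req#5 t=0s: DENY
  req#6 t=0s: DENY
  req#7 t=1s: ALLOW
  req#8 t=1s: DENY
  req#9 t=1s: DENY
  req#10 t=2s: ALLOW
  req#11 t=2s: DENY
  req#12 t=2s: DENY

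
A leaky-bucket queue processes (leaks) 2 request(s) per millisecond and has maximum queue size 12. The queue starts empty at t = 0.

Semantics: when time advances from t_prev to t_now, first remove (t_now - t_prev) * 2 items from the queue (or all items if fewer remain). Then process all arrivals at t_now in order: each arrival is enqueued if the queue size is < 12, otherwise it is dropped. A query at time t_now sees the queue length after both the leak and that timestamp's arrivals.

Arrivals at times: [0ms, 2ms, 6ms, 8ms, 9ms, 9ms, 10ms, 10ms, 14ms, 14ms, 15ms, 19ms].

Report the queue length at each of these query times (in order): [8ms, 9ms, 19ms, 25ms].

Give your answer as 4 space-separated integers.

Answer: 1 2 1 0

Derivation:
Queue lengths at query times:
  query t=8ms: backlog = 1
  query t=9ms: backlog = 2
  query t=19ms: backlog = 1
  query t=25ms: backlog = 0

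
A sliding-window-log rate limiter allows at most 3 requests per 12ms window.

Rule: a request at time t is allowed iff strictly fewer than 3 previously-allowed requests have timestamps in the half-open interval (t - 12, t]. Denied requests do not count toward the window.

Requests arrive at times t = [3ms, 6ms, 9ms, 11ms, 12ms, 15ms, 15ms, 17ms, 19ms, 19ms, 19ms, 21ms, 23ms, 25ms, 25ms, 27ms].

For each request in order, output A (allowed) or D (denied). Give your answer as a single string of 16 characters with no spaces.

Tracking allowed requests in the window:
  req#1 t=3ms: ALLOW
  req#2 t=6ms: ALLOW
  req#3 t=9ms: ALLOW
  req#4 t=11ms: DENY
  req#5 t=12ms: DENY
  req#6 t=15ms: ALLOW
  req#7 t=15ms: DENY
  req#8 t=17ms: DENY
  req#9 t=19ms: ALLOW
  req#10 t=19ms: DENY
  req#11 t=19ms: DENY
  req#12 t=21ms: ALLOW
  req#13 t=23ms: DENY
  req#14 t=25ms: DENY
  req#15 t=25ms: DENY
  req#16 t=27ms: ALLOW

Answer: AAADDADDADDADDDA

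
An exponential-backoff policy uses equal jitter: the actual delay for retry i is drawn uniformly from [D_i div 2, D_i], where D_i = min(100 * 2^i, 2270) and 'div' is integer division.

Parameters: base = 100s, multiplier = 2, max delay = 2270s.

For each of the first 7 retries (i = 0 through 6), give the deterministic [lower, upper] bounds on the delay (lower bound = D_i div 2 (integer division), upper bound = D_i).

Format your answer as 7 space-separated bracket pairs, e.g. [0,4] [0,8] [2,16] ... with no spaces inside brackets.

Answer: [50,100] [100,200] [200,400] [400,800] [800,1600] [1135,2270] [1135,2270]

Derivation:
Computing bounds per retry:
  i=0: D_i=min(100*2^0,2270)=100, bounds=[50,100]
  i=1: D_i=min(100*2^1,2270)=200, bounds=[100,200]
  i=2: D_i=min(100*2^2,2270)=400, bounds=[200,400]
  i=3: D_i=min(100*2^3,2270)=800, bounds=[400,800]
  i=4: D_i=min(100*2^4,2270)=1600, bounds=[800,1600]
  i=5: D_i=min(100*2^5,2270)=2270, bounds=[1135,2270]
  i=6: D_i=min(100*2^6,2270)=2270, bounds=[1135,2270]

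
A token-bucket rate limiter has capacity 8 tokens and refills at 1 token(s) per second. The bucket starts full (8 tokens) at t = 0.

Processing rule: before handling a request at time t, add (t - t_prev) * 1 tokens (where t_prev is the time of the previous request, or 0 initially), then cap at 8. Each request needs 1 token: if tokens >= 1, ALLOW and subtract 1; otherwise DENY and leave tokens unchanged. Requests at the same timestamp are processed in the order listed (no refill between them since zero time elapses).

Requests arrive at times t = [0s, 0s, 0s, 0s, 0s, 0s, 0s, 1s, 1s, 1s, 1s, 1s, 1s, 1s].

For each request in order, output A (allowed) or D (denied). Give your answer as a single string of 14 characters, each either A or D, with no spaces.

Answer: AAAAAAAAADDDDD

Derivation:
Simulating step by step:
  req#1 t=0s: ALLOW
  req#2 t=0s: ALLOW
  req#3 t=0s: ALLOW
  req#4 t=0s: ALLOW
  req#5 t=0s: ALLOW
  req#6 t=0s: ALLOW
  req#7 t=0s: ALLOW
  req#8 t=1s: ALLOW
  req#9 t=1s: ALLOW
  req#10 t=1s: DENY
  req#11 t=1s: DENY
  req#12 t=1s: DENY
  req#13 t=1s: DENY
  req#14 t=1s: DENY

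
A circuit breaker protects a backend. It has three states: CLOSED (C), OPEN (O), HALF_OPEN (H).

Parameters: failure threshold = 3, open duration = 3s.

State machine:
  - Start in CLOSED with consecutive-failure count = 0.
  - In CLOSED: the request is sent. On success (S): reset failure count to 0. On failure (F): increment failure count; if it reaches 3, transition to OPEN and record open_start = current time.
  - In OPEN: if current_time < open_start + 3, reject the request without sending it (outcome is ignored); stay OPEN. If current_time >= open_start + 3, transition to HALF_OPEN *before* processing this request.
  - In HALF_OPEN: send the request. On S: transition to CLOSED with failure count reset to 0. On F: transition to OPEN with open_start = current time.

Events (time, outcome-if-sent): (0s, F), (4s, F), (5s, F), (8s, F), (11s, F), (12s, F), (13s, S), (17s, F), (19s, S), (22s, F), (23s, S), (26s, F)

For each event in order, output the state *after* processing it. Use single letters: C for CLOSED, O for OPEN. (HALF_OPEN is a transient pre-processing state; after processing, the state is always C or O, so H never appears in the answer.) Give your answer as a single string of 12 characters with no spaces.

Answer: CCOOOOOOOOOO

Derivation:
State after each event:
  event#1 t=0s outcome=F: state=CLOSED
  event#2 t=4s outcome=F: state=CLOSED
  event#3 t=5s outcome=F: state=OPEN
  event#4 t=8s outcome=F: state=OPEN
  event#5 t=11s outcome=F: state=OPEN
  event#6 t=12s outcome=F: state=OPEN
  event#7 t=13s outcome=S: state=OPEN
  event#8 t=17s outcome=F: state=OPEN
  event#9 t=19s outcome=S: state=OPEN
  event#10 t=22s outcome=F: state=OPEN
  event#11 t=23s outcome=S: state=OPEN
  event#12 t=26s outcome=F: state=OPEN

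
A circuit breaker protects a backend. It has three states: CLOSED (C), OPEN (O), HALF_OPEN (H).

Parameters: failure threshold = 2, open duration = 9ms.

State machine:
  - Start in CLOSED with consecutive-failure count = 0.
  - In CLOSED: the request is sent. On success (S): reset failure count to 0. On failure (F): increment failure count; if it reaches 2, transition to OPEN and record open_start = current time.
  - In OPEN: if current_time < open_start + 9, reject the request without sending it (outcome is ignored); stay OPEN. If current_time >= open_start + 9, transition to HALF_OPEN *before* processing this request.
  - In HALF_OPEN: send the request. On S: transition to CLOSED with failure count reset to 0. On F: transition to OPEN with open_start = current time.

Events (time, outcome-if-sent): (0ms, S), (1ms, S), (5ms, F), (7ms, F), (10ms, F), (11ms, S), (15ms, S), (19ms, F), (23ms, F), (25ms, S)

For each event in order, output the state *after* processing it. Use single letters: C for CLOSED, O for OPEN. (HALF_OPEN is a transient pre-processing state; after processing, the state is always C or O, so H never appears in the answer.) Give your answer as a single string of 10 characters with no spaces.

State after each event:
  event#1 t=0ms outcome=S: state=CLOSED
  event#2 t=1ms outcome=S: state=CLOSED
  event#3 t=5ms outcome=F: state=CLOSED
  event#4 t=7ms outcome=F: state=OPEN
  event#5 t=10ms outcome=F: state=OPEN
  event#6 t=11ms outcome=S: state=OPEN
  event#7 t=15ms outcome=S: state=OPEN
  event#8 t=19ms outcome=F: state=OPEN
  event#9 t=23ms outcome=F: state=OPEN
  event#10 t=25ms outcome=S: state=OPEN

Answer: CCCOOOOOOO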